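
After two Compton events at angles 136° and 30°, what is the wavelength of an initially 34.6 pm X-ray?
39.0967 pm

Apply Compton shift twice:

First scattering at θ₁ = 136°:
Δλ₁ = λ_C(1 - cos(136°))
Δλ₁ = 2.4263 × 1.7193
Δλ₁ = 4.1717 pm

After first scattering:
λ₁ = 34.6 + 4.1717 = 38.7717 pm

Second scattering at θ₂ = 30°:
Δλ₂ = λ_C(1 - cos(30°))
Δλ₂ = 2.4263 × 0.1340
Δλ₂ = 0.3251 pm

Final wavelength:
λ₂ = 38.7717 + 0.3251 = 39.0967 pm

Total shift: Δλ_total = 4.1717 + 0.3251 = 4.4967 pm

(Intermediate values are shown rounded; full precision is carried through to the final answer.)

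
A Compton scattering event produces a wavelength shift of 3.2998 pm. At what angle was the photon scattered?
111.10°

From the Compton formula Δλ = λ_C(1 - cos θ), we can solve for θ:

cos θ = 1 - Δλ/λ_C

Given:
- Δλ = 3.2998 pm
- λ_C = h/(m_e·c) ≈ 2.42631024 pm

cos θ = 1 - 3.2998/2.42631024
cos θ = 1 - 1.360007
cos θ = -0.360007

θ = arccos(-0.360007)
θ = 111.10°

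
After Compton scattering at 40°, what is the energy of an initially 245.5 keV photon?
220.6941 keV

First convert energy to wavelength:
λ = hc/E, with hc ≈ 1239.842 keV·pm (i.e. 1239.842 eV·nm)

For E = 245.5 keV = 245500 eV:
λ = 1239.842 keV·pm / 245.5 keV
λ = 5.0503 pm

Calculate the Compton shift:
Δλ = λ_C(1 - cos(40°)) = 2.4263 × 0.2340
Δλ = 0.5676 pm

Final wavelength:
λ' = 5.0503 + 0.5676 = 5.6179 pm

Final energy:
E' = hc/λ' = 1239.842 / 5.6179 = 220.6941 keV

(Intermediate values are shown rounded; full precision is carried through to the final answer.)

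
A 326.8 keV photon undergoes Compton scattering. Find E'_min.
143.3922 keV (at θ = 180°)

The scattered photon has minimum energy when its wavelength is maximum, i.e., when the Compton shift Δλ = λ_C(1 − cos θ) is maximum. This occurs at θ = 180° (backscattering), giving Δλ_max = 2λ_C = 4.8526 pm.

Initial wavelength: λ₀ = hc/E₀ = 3.7939 pm
Maximum final wavelength: λ'_max = λ₀ + 2λ_C = 3.7939 + 4.8526 = 8.6465 pm
Minimum final energy: E'_min = hc/λ'_max = 143.3922 keV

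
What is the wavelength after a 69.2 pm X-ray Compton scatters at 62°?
70.4872 pm

Using the Compton scattering formula:
λ' = λ + Δλ = λ + λ_C(1 - cos θ)

Given:
- Initial wavelength λ = 69.2 pm
- Scattering angle θ = 62°
- Compton wavelength λ_C ≈ 2.4263 pm

Calculate the shift:
Δλ = 2.4263 × (1 - cos(62°))
Δλ = 2.4263 × 0.5305
Δλ = 1.2872 pm

Final wavelength:
λ' = 69.2 + 1.2872 = 70.4872 pm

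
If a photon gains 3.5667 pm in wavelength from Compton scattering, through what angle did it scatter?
118.03°

From the Compton formula Δλ = λ_C(1 - cos θ), we can solve for θ:

cos θ = 1 - Δλ/λ_C

Given:
- Δλ = 3.5667 pm
- λ_C = h/(m_e·c) ≈ 2.42631024 pm

cos θ = 1 - 3.5667/2.42631024
cos θ = 1 - 1.470010
cos θ = -0.470010

θ = arccos(-0.470010)
θ = 118.03°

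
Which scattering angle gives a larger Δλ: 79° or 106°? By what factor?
106° produces the larger shift by a factor of 1.576

Calculate both shifts using Δλ = λ_C(1 - cos θ):

For θ₁ = 79°:
Δλ₁ = 2.4263 × (1 - cos(79°))
Δλ₁ = 2.4263 × 0.8092
Δλ₁ = 1.9633 pm

For θ₂ = 106°:
Δλ₂ = 2.4263 × (1 - cos(106°))
Δλ₂ = 2.4263 × 1.2756
Δλ₂ = 3.0951 pm

The 106° angle produces the larger shift.
Ratio: 3.0951/1.9633 = 1.576

(Intermediate values are shown rounded; full precision is carried through to the final answer.)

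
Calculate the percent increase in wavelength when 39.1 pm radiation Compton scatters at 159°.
11.9986%

Calculate the Compton shift:
Δλ = λ_C(1 - cos(159°))
Δλ = 2.4263 × (1 - cos(159°))
Δλ = 2.4263 × 1.9336
Δλ = 4.6915 pm

Percentage change:
(Δλ/λ₀) × 100 = (4.6915/39.1) × 100
= 11.9986%

(Intermediate values are shown rounded; full precision is carried through to the final answer.)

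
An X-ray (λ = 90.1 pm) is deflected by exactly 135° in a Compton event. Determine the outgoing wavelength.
94.2420 pm

Using the Compton formula: λ' = λ + λ_C(1 − cos θ)

For θ = 135°, cos θ = -√2/2 (exact) ≈ -0.7071, so:
1 − cos 135° = 1 − (-√2/2) ≈ 1.7071

Δλ = λ_C × 1.7071 = 2.4263 × 1.7071 = 4.1420 pm

λ' = 90.1 + 4.1420 = 94.2420 pm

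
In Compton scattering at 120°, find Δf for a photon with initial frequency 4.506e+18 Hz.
2.337e+17 Hz (decrease)

Convert frequency to wavelength (c = 299792458 m/s):
λ₀ = c/f₀ = 299792458/4.506e+18 = 6.6531837e-11 m = 66.5318 pm

Calculate Compton shift:
Δλ = λ_C(1 - cos(120°)) = 3.6395 pm

Final wavelength:
λ' = λ₀ + Δλ = 66.5318 + 3.6395 = 70.1713 pm

Final frequency:
f' = c/λ' = 299792458/7.0171302e-11 = 4.2722943e+18 Hz

Frequency shift (decrease):
Δf = f₀ - f' = 4.506e+18 - 4.2722943e+18 = 2.337e+17 Hz

(Intermediate values are shown rounded; full precision is carried through to the final answer.)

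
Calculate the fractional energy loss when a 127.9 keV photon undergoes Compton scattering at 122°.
0.2769 (or 27.69%)

Calculate initial and final photon energies:

Initial: E₀ = 127.9 keV → λ₀ = 9.6938 pm
Compton shift: Δλ = 3.7121 pm
Final wavelength: λ' = 13.4059 pm
Final energy: E' = 92.4848 keV

Fractional energy loss:
(E₀ - E')/E₀ = (127.9000 - 92.4848)/127.9000
= 35.4152/127.9000
= 0.2769
= 27.69%

(Intermediate values are shown rounded; full precision is carried through to the final answer.)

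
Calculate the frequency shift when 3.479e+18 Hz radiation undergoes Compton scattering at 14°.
2.907e+15 Hz (decrease)

Convert frequency to wavelength (c = 299792458 m/s):
λ₀ = c/f₀ = 299792458/3.479e+18 = 8.6172020e-11 m = 86.1720 pm

Calculate Compton shift:
Δλ = λ_C(1 - cos(14°)) = 0.0721 pm

Final wavelength:
λ' = λ₀ + Δλ = 86.1720 + 0.0721 = 86.2441 pm

Final frequency:
f' = c/λ' = 299792458/8.6244092e-11 = 3.4760927e+18 Hz

Frequency shift (decrease):
Δf = f₀ - f' = 3.479e+18 - 3.4760927e+18 = 2.907e+15 Hz

(Intermediate values are shown rounded; full precision is carried through to the final answer.)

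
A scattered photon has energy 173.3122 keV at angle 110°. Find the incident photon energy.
318.0999 keV

Convert final energy to wavelength (hc ≈ 1239.842 keV·pm):
λ' = hc/E' = 1239.842 / 173.3122 = 7.1538 pm

Calculate the Compton shift:
Δλ = λ_C(1 - cos(110°))
Δλ = 2.4263 × (1 - cos(110°))
Δλ = 3.2562 pm

Initial wavelength:
λ = λ' - Δλ = 7.1538 - 3.2562 = 3.8976 pm

Initial energy:
E = hc/λ = 1239.842 / 3.8976 = 318.0999 keV

(Intermediate values are shown rounded; full precision is carried through to the final answer.)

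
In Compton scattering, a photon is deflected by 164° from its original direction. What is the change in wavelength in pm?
4.7586 pm

Using the Compton scattering formula:
Δλ = λ_C(1 - cos θ)

where λ_C = h/(m_e·c) ≈ 2.4263 pm is the Compton wavelength of an electron.

For θ = 164°:
cos(164°) = -0.9613
1 - cos(164°) = 1.9613

Δλ = 2.4263 × 1.9613
Δλ = 4.7586 pm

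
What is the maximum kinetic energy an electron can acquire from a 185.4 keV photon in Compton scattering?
77.9614 keV

Maximum energy transfer occurs at θ = 180° (backscattering).

Initial photon: E₀ = 185.4 keV → λ₀ = 6.6874 pm

Maximum Compton shift (at 180°):
Δλ_max = 2λ_C = 2 × 2.4263 = 4.8526 pm

Final wavelength:
λ' = 6.6874 + 4.8526 = 11.5400 pm

Minimum photon energy (maximum energy to electron):
E'_min = hc/λ' = 107.4386 keV

Maximum electron kinetic energy:
K_max = E₀ - E'_min = 185.4000 - 107.4386 = 77.9614 keV

(Intermediate values are shown rounded; full precision is carried through to the final answer.)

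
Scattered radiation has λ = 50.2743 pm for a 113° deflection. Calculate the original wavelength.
46.9000 pm

From λ' = λ + Δλ, we have λ = λ' - Δλ

First calculate the Compton shift:
Δλ = λ_C(1 - cos θ)
Δλ = 2.4263 × (1 - cos(113°))
Δλ = 2.4263 × 1.3907
Δλ = 3.3743 pm

Initial wavelength:
λ = λ' - Δλ
λ = 50.2743 - 3.3743
λ = 46.9000 pm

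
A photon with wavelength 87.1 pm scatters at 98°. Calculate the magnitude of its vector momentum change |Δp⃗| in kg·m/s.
1.1307e-23 kg·m/s

Photon momentum magnitude is p = h/λ.

Initial momentum:
p₀ = h/λ = 6.6261e-34/8.7100e-11 = 7.6074e-24 kg·m/s

After scattering:
λ' = λ + Δλ = 87.1 + 2.7640 = 89.8640 pm
p' = h/λ' = 6.6261e-34/8.9864e-11 = 7.3734e-24 kg·m/s

Momentum is a vector; the scattered photon's direction makes angle θ = 98° with the incident direction. The magnitude of the vector change Δp⃗ = p⃗₀ − p⃗' is found from the law of cosines:
|Δp⃗|² = p₀² + p'² − 2p₀p'cos θ
|Δp⃗|² = (7.6074e-24)² + (7.3734e-24)² − 2·7.6074e-24·7.3734e-24·cos(98°)
|Δp⃗| = 1.1307e-23 kg·m/s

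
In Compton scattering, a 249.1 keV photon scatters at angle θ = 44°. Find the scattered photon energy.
219.1209 keV

First convert energy to wavelength:
λ = hc/E, with hc ≈ 1239.842 keV·pm (i.e. 1239.842 eV·nm)

For E = 249.1 keV = 249100 eV:
λ = 1239.842 keV·pm / 249.1 keV
λ = 4.9773 pm

Calculate the Compton shift:
Δλ = λ_C(1 - cos(44°)) = 2.4263 × 0.2807
Δλ = 0.6810 pm

Final wavelength:
λ' = 4.9773 + 0.6810 = 5.6583 pm

Final energy:
E' = hc/λ' = 1239.842 / 5.6583 = 219.1209 keV

(Intermediate values are shown rounded; full precision is carried through to the final answer.)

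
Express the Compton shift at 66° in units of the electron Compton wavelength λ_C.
0.5933 λ_C

The Compton shift formula is:
Δλ = λ_C(1 - cos θ)

Dividing both sides by λ_C:
Δλ/λ_C = 1 - cos θ

For θ = 66°:
Δλ/λ_C = 1 - cos(66°)
Δλ/λ_C = 1 - 0.4067
Δλ/λ_C = 0.5933

This means the shift is 0.5933 × λ_C = 1.4394 pm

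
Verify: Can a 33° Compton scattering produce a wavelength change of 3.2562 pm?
No, inconsistent

Calculate the expected shift for θ = 33°:

Δλ_expected = λ_C(1 - cos(33°))
Δλ_expected = 2.4263 × (1 - cos(33°))
Δλ_expected = 2.4263 × 0.1613
Δλ_expected = 0.3914 pm

Given shift: 3.2562 pm
Expected shift: 0.3914 pm
Difference: 2.8647 pm

The values do not match. The given shift corresponds to θ ≈ 110.0°, not 33°.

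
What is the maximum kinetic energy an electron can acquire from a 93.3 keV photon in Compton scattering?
24.9567 keV

Maximum energy transfer occurs at θ = 180° (backscattering).

Initial photon: E₀ = 93.3 keV → λ₀ = 13.2888 pm

Maximum Compton shift (at 180°):
Δλ_max = 2λ_C = 2 × 2.4263 = 4.8526 pm

Final wavelength:
λ' = 13.2888 + 4.8526 = 18.1414 pm

Minimum photon energy (maximum energy to electron):
E'_min = hc/λ' = 68.3433 keV

Maximum electron kinetic energy:
K_max = E₀ - E'_min = 93.3000 - 68.3433 = 24.9567 keV

(Intermediate values are shown rounded; full precision is carried through to the final answer.)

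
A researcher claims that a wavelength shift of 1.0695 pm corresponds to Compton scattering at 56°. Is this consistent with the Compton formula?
Yes, consistent

Calculate the expected shift for θ = 56°:

Δλ_expected = λ_C(1 - cos(56°))
Δλ_expected = 2.4263 × (1 - cos(56°))
Δλ_expected = 2.4263 × 0.4408
Δλ_expected = 1.0695 pm

Given shift: 1.0695 pm
Expected shift: 1.0695 pm
Difference: 0.0000 pm

The values match. This is consistent with Compton scattering at the stated angle.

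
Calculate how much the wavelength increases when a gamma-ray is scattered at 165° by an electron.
4.7699 pm

Using the Compton scattering formula:
Δλ = λ_C(1 - cos θ)

where λ_C = h/(m_e·c) ≈ 2.4263 pm is the Compton wavelength of an electron.

For θ = 165°:
cos(165°) = -0.9659
1 - cos(165°) = 1.9659

Δλ = 2.4263 × 1.9659
Δλ = 4.7699 pm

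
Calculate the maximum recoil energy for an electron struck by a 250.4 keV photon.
123.9380 keV

Maximum energy transfer occurs at θ = 180° (backscattering).

Initial photon: E₀ = 250.4 keV → λ₀ = 4.9514 pm

Maximum Compton shift (at 180°):
Δλ_max = 2λ_C = 2 × 2.4263 = 4.8526 pm

Final wavelength:
λ' = 4.9514 + 4.8526 = 9.8041 pm

Minimum photon energy (maximum energy to electron):
E'_min = hc/λ' = 126.4620 keV

Maximum electron kinetic energy:
K_max = E₀ - E'_min = 250.4000 - 126.4620 = 123.9380 keV

(Intermediate values are shown rounded; full precision is carried through to the final answer.)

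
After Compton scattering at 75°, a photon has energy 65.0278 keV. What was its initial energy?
71.8000 keV

Convert final energy to wavelength (hc ≈ 1239.842 keV·pm):
λ' = hc/E' = 1239.842 / 65.0278 = 19.0663 pm

Calculate the Compton shift:
Δλ = λ_C(1 - cos(75°))
Δλ = 2.4263 × (1 - cos(75°))
Δλ = 1.7983 pm

Initial wavelength:
λ = λ' - Δλ = 19.0663 - 1.7983 = 17.2680 pm

Initial energy:
E = hc/λ = 1239.842 / 17.2680 = 71.8000 keV

(Intermediate values are shown rounded; full precision is carried through to the final answer.)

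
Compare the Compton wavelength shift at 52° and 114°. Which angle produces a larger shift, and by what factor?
114° produces the larger shift by a factor of 3.660

Calculate both shifts using Δλ = λ_C(1 - cos θ):

For θ₁ = 52°:
Δλ₁ = 2.4263 × (1 - cos(52°))
Δλ₁ = 2.4263 × 0.3843
Δλ₁ = 0.9325 pm

For θ₂ = 114°:
Δλ₂ = 2.4263 × (1 - cos(114°))
Δλ₂ = 2.4263 × 1.4067
Δλ₂ = 3.4132 pm

The 114° angle produces the larger shift.
Ratio: 3.4132/0.9325 = 3.660

(Intermediate values are shown rounded; full precision is carried through to the final answer.)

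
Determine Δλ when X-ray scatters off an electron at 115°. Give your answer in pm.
3.4517 pm

Using the Compton scattering formula:
Δλ = λ_C(1 - cos θ)

where λ_C = h/(m_e·c) ≈ 2.4263 pm is the Compton wavelength of an electron.

For θ = 115°:
cos(115°) = -0.4226
1 - cos(115°) = 1.4226

Δλ = 2.4263 × 1.4226
Δλ = 3.4517 pm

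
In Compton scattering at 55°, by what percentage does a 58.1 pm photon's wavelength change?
1.7808%

Calculate the Compton shift:
Δλ = λ_C(1 - cos(55°))
Δλ = 2.4263 × (1 - cos(55°))
Δλ = 2.4263 × 0.4264
Δλ = 1.0346 pm

Percentage change:
(Δλ/λ₀) × 100 = (1.0346/58.1) × 100
= 1.7808%

(Intermediate values are shown rounded; full precision is carried through to the final answer.)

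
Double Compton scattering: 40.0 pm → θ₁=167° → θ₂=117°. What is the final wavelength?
48.3183 pm

Apply Compton shift twice:

First scattering at θ₁ = 167°:
Δλ₁ = λ_C(1 - cos(167°))
Δλ₁ = 2.4263 × 1.9744
Δλ₁ = 4.7904 pm

After first scattering:
λ₁ = 40.0 + 4.7904 = 44.7904 pm

Second scattering at θ₂ = 117°:
Δλ₂ = λ_C(1 - cos(117°))
Δλ₂ = 2.4263 × 1.4540
Δλ₂ = 3.5278 pm

Final wavelength:
λ₂ = 44.7904 + 3.5278 = 48.3183 pm

Total shift: Δλ_total = 4.7904 + 3.5278 = 8.3183 pm

(Intermediate values are shown rounded; full precision is carried through to the final answer.)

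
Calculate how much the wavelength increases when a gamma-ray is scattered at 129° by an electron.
3.9532 pm

Using the Compton scattering formula:
Δλ = λ_C(1 - cos θ)

where λ_C = h/(m_e·c) ≈ 2.4263 pm is the Compton wavelength of an electron.

For θ = 129°:
cos(129°) = -0.6293
1 - cos(129°) = 1.6293

Δλ = 2.4263 × 1.6293
Δλ = 3.9532 pm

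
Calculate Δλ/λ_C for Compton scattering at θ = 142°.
1.7880 λ_C

The Compton shift formula is:
Δλ = λ_C(1 - cos θ)

Dividing both sides by λ_C:
Δλ/λ_C = 1 - cos θ

For θ = 142°:
Δλ/λ_C = 1 - cos(142°)
Δλ/λ_C = 1 - -0.7880
Δλ/λ_C = 1.7880

This means the shift is 1.7880 × λ_C = 4.3383 pm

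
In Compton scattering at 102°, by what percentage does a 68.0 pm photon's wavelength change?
4.3100%

Calculate the Compton shift:
Δλ = λ_C(1 - cos(102°))
Δλ = 2.4263 × (1 - cos(102°))
Δλ = 2.4263 × 1.2079
Δλ = 2.9308 pm

Percentage change:
(Δλ/λ₀) × 100 = (2.9308/68.0) × 100
= 4.3100%

(Intermediate values are shown rounded; full precision is carried through to the final answer.)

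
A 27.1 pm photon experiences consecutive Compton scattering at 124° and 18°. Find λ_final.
31.0018 pm

Apply Compton shift twice:

First scattering at θ₁ = 124°:
Δλ₁ = λ_C(1 - cos(124°))
Δλ₁ = 2.4263 × 1.5592
Δλ₁ = 3.7831 pm

After first scattering:
λ₁ = 27.1 + 3.7831 = 30.8831 pm

Second scattering at θ₂ = 18°:
Δλ₂ = λ_C(1 - cos(18°))
Δλ₂ = 2.4263 × 0.0489
Δλ₂ = 0.1188 pm

Final wavelength:
λ₂ = 30.8831 + 0.1188 = 31.0018 pm

Total shift: Δλ_total = 3.7831 + 0.1188 = 3.9018 pm

(Intermediate values are shown rounded; full precision is carried through to the final answer.)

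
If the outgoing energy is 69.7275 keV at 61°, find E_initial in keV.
75.0000 keV

Convert final energy to wavelength (hc ≈ 1239.842 keV·pm):
λ' = hc/E' = 1239.842 / 69.7275 = 17.7812 pm

Calculate the Compton shift:
Δλ = λ_C(1 - cos(61°))
Δλ = 2.4263 × (1 - cos(61°))
Δλ = 1.2500 pm

Initial wavelength:
λ = λ' - Δλ = 17.7812 - 1.2500 = 16.5312 pm

Initial energy:
E = hc/λ = 1239.842 / 16.5312 = 75.0000 keV

(Intermediate values are shown rounded; full precision is carried through to the final answer.)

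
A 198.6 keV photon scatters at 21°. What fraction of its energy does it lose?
0.0252 (or 2.52%)

Calculate initial and final photon energies:

Initial: E₀ = 198.6 keV → λ₀ = 6.2429 pm
Compton shift: Δλ = 0.1612 pm
Final wavelength: λ' = 6.4041 pm
Final energy: E' = 193.6023 keV

Fractional energy loss:
(E₀ - E')/E₀ = (198.6000 - 193.6023)/198.6000
= 4.9977/198.6000
= 0.0252
= 2.52%

(Intermediate values are shown rounded; full precision is carried through to the final answer.)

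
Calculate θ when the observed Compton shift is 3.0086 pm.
103.89°

From the Compton formula Δλ = λ_C(1 - cos θ), we can solve for θ:

cos θ = 1 - Δλ/λ_C

Given:
- Δλ = 3.0086 pm
- λ_C = h/(m_e·c) ≈ 2.42631024 pm

cos θ = 1 - 3.0086/2.42631024
cos θ = 1 - 1.239990
cos θ = -0.239990

θ = arccos(-0.239990)
θ = 103.89°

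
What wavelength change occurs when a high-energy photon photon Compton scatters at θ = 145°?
4.4138 pm

Using the Compton scattering formula:
Δλ = λ_C(1 - cos θ)

where λ_C = h/(m_e·c) ≈ 2.4263 pm is the Compton wavelength of an electron.

For θ = 145°:
cos(145°) = -0.8192
1 - cos(145°) = 1.8192

Δλ = 2.4263 × 1.8192
Δλ = 4.4138 pm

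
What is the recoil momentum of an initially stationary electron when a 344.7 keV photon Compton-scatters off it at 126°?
2.4721e-22 kg·m/s

The electron is initially at rest, so by conservation of momentum:
p⃗_e = p⃗₀ − p⃗'  (incident photon momentum minus scattered photon momentum)

Photon momentum magnitudes (p = h/λ = E/c):
λ₀ = hc/E₀ = 3.5969 pm → p₀ = h/λ₀ = 1.8422e-22 kg·m/s
Δλ = λ_C(1 − cos 126°) = 3.8525 pm
λ' = 7.4493 pm → p' = h/λ' = 8.8949e-23 kg·m/s

The scattered photon makes angle θ = 126° with the incident direction, so by the law of cosines:
|p⃗_e|² = p₀² + p'² − 2p₀p'cos θ
|p⃗_e|² = (1.8422e-22)² + (8.8949e-23)² − 2·1.8422e-22·8.8949e-23·cos(126°)
|p⃗_e| = 2.4721e-22 kg·m/s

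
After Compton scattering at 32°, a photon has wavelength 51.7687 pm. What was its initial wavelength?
51.4000 pm

From λ' = λ + Δλ, we have λ = λ' - Δλ

First calculate the Compton shift:
Δλ = λ_C(1 - cos θ)
Δλ = 2.4263 × (1 - cos(32°))
Δλ = 2.4263 × 0.1520
Δλ = 0.3687 pm

Initial wavelength:
λ = λ' - Δλ
λ = 51.7687 - 0.3687
λ = 51.4000 pm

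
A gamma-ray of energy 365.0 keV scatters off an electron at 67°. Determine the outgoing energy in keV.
254.3212 keV

First convert energy to wavelength:
λ = hc/E, with hc ≈ 1239.842 keV·pm (i.e. 1239.842 eV·nm)

For E = 365.0 keV = 365000 eV:
λ = 1239.842 keV·pm / 365.0 keV
λ = 3.3968 pm

Calculate the Compton shift:
Δλ = λ_C(1 - cos(67°)) = 2.4263 × 0.6093
Δλ = 1.4783 pm

Final wavelength:
λ' = 3.3968 + 1.4783 = 4.8751 pm

Final energy:
E' = hc/λ' = 1239.842 / 4.8751 = 254.3212 keV

(Intermediate values are shown rounded; full precision is carried through to the final answer.)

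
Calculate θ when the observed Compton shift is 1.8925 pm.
77.29°

From the Compton formula Δλ = λ_C(1 - cos θ), we can solve for θ:

cos θ = 1 - Δλ/λ_C

Given:
- Δλ = 1.8925 pm
- λ_C = h/(m_e·c) ≈ 2.42631024 pm

cos θ = 1 - 1.8925/2.42631024
cos θ = 1 - 0.779991
cos θ = 0.220009

θ = arccos(0.220009)
θ = 77.29°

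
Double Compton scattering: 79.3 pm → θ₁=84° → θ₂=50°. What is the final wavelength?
82.3394 pm

Apply Compton shift twice:

First scattering at θ₁ = 84°:
Δλ₁ = λ_C(1 - cos(84°))
Δλ₁ = 2.4263 × 0.8955
Δλ₁ = 2.1727 pm

After first scattering:
λ₁ = 79.3 + 2.1727 = 81.4727 pm

Second scattering at θ₂ = 50°:
Δλ₂ = λ_C(1 - cos(50°))
Δλ₂ = 2.4263 × 0.3572
Δλ₂ = 0.8667 pm

Final wavelength:
λ₂ = 81.4727 + 0.8667 = 82.3394 pm

Total shift: Δλ_total = 2.1727 + 0.8667 = 3.0394 pm

(Intermediate values are shown rounded; full precision is carried through to the final answer.)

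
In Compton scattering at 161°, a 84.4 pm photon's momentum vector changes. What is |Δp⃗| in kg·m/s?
1.5076e-23 kg·m/s

Photon momentum magnitude is p = h/λ.

Initial momentum:
p₀ = h/λ = 6.6261e-34/8.4400e-11 = 7.8508e-24 kg·m/s

After scattering:
λ' = λ + Δλ = 84.4 + 4.7204 = 89.1204 pm
p' = h/λ' = 6.6261e-34/8.9120e-11 = 7.4350e-24 kg·m/s

Momentum is a vector; the scattered photon's direction makes angle θ = 161° with the incident direction. The magnitude of the vector change Δp⃗ = p⃗₀ − p⃗' is found from the law of cosines:
|Δp⃗|² = p₀² + p'² − 2p₀p'cos θ
|Δp⃗|² = (7.8508e-24)² + (7.4350e-24)² − 2·7.8508e-24·7.4350e-24·cos(161°)
|Δp⃗| = 1.5076e-23 kg·m/s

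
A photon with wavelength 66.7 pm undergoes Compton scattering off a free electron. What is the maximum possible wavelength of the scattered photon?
71.5526 pm (at θ = 180°)

The Compton shift is Δλ = λ_C(1 − cos θ).

Since cos θ ranges from −1 to 1, the factor (1 − cos θ) ranges from 0 to 2; the maximum shift occurs at θ = 180° (backscattering):
Δλ_max = 2λ_C = 2 × 2.4263 pm = 4.8526 pm

Maximum scattered wavelength:
λ'_max = λ₀ + Δλ_max = 66.7 + 4.8526 = 71.5526 pm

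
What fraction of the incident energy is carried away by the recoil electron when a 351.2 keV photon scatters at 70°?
0.3114 (or 31.14%)

Calculate initial and final photon energies:

Initial: E₀ = 351.2 keV → λ₀ = 3.5303 pm
Compton shift: Δλ = 1.5965 pm
Final wavelength: λ' = 5.1268 pm
Final energy: E' = 241.8371 keV

Fractional energy loss:
(E₀ - E')/E₀ = (351.2000 - 241.8371)/351.2000
= 109.3629/351.2000
= 0.3114
= 31.14%

(Intermediate values are shown rounded; full precision is carried through to the final answer.)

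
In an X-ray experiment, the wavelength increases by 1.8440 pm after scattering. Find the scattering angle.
76.11°

From the Compton formula Δλ = λ_C(1 - cos θ), we can solve for θ:

cos θ = 1 - Δλ/λ_C

Given:
- Δλ = 1.8440 pm
- λ_C = h/(m_e·c) ≈ 2.42631024 pm

cos θ = 1 - 1.8440/2.42631024
cos θ = 1 - 0.760002
cos θ = 0.239998

θ = arccos(0.239998)
θ = 76.11°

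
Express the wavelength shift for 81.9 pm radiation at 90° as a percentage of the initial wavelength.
2.9625%

Calculate the Compton shift:
Δλ = λ_C(1 - cos(90°))
Δλ = 2.4263 × (1 - cos(90°))
Δλ = 2.4263 × 1.0000
Δλ = 2.4263 pm

Percentage change:
(Δλ/λ₀) × 100 = (2.4263/81.9) × 100
= 2.9625%

(Intermediate values are shown rounded; full precision is carried through to the final answer.)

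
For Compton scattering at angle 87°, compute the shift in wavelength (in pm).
2.2993 pm

Using the Compton scattering formula:
Δλ = λ_C(1 - cos θ)

where λ_C = h/(m_e·c) ≈ 2.4263 pm is the Compton wavelength of an electron.

For θ = 87°:
cos(87°) = 0.0523
1 - cos(87°) = 0.9477

Δλ = 2.4263 × 0.9477
Δλ = 2.2993 pm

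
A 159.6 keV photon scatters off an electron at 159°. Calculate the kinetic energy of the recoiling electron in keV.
60.0934 keV

By energy conservation: K_e = E_initial - E_final

First find the scattered photon energy:
Initial wavelength: λ = hc/E = 7.7684 pm
Compton shift: Δλ = λ_C(1 - cos(159°)) = 4.6915 pm
Final wavelength: λ' = 7.7684 + 4.6915 = 12.4599 pm
Final photon energy: E' = hc/λ' = 99.5066 keV

Electron kinetic energy:
K_e = E - E' = 159.6000 - 99.5066 = 60.0934 keV

(Intermediate values are shown rounded; full precision is carried through to the final answer.)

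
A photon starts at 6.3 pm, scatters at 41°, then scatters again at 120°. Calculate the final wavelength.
10.5346 pm

Apply Compton shift twice:

First scattering at θ₁ = 41°:
Δλ₁ = λ_C(1 - cos(41°))
Δλ₁ = 2.4263 × 0.2453
Δλ₁ = 0.5952 pm

After first scattering:
λ₁ = 6.3 + 0.5952 = 6.8952 pm

Second scattering at θ₂ = 120°:
Δλ₂ = λ_C(1 - cos(120°))
Δλ₂ = 2.4263 × 1.5000
Δλ₂ = 3.6395 pm

Final wavelength:
λ₂ = 6.8952 + 3.6395 = 10.5346 pm

Total shift: Δλ_total = 0.5952 + 3.6395 = 4.2346 pm

(Intermediate values are shown rounded; full precision is carried through to the final answer.)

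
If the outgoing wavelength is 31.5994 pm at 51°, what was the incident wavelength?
30.7000 pm

From λ' = λ + Δλ, we have λ = λ' - Δλ

First calculate the Compton shift:
Δλ = λ_C(1 - cos θ)
Δλ = 2.4263 × (1 - cos(51°))
Δλ = 2.4263 × 0.3707
Δλ = 0.8994 pm

Initial wavelength:
λ = λ' - Δλ
λ = 31.5994 - 0.8994
λ = 30.7000 pm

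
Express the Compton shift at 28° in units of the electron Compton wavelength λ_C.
0.1171 λ_C

The Compton shift formula is:
Δλ = λ_C(1 - cos θ)

Dividing both sides by λ_C:
Δλ/λ_C = 1 - cos θ

For θ = 28°:
Δλ/λ_C = 1 - cos(28°)
Δλ/λ_C = 1 - 0.8829
Δλ/λ_C = 0.1171

This means the shift is 0.1171 × λ_C = 0.2840 pm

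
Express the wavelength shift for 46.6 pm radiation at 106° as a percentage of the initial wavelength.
6.6418%

Calculate the Compton shift:
Δλ = λ_C(1 - cos(106°))
Δλ = 2.4263 × (1 - cos(106°))
Δλ = 2.4263 × 1.2756
Δλ = 3.0951 pm

Percentage change:
(Δλ/λ₀) × 100 = (3.0951/46.6) × 100
= 6.6418%

(Intermediate values are shown rounded; full precision is carried through to the final answer.)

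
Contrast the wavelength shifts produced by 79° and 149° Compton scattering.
149° produces the larger shift by a factor of 2.295

Calculate both shifts using Δλ = λ_C(1 - cos θ):

For θ₁ = 79°:
Δλ₁ = 2.4263 × (1 - cos(79°))
Δλ₁ = 2.4263 × 0.8092
Δλ₁ = 1.9633 pm

For θ₂ = 149°:
Δλ₂ = 2.4263 × (1 - cos(149°))
Δλ₂ = 2.4263 × 1.8572
Δλ₂ = 4.5061 pm

The 149° angle produces the larger shift.
Ratio: 4.5061/1.9633 = 2.295

(Intermediate values are shown rounded; full precision is carried through to the final answer.)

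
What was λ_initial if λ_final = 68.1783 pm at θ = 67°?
66.7000 pm

From λ' = λ + Δλ, we have λ = λ' - Δλ

First calculate the Compton shift:
Δλ = λ_C(1 - cos θ)
Δλ = 2.4263 × (1 - cos(67°))
Δλ = 2.4263 × 0.6093
Δλ = 1.4783 pm

Initial wavelength:
λ = λ' - Δλ
λ = 68.1783 - 1.4783
λ = 66.7000 pm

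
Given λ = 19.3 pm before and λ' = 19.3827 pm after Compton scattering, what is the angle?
15.00°

First find the wavelength shift:
Δλ = λ' - λ = 19.3827 - 19.3 = 0.0827 pm

Using Δλ = λ_C(1 - cos θ), with λ_C = h/(m_e·c) ≈ 2.42631024 pm:
cos θ = 1 - Δλ/λ_C
cos θ = 1 - 0.0827/2.42631024
cos θ = 0.965915

θ = arccos(0.965915)
θ = 15.00°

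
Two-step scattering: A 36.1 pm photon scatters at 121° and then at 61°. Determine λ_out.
41.0260 pm

Apply Compton shift twice:

First scattering at θ₁ = 121°:
Δλ₁ = λ_C(1 - cos(121°))
Δλ₁ = 2.4263 × 1.5150
Δλ₁ = 3.6760 pm

After first scattering:
λ₁ = 36.1 + 3.6760 = 39.7760 pm

Second scattering at θ₂ = 61°:
Δλ₂ = λ_C(1 - cos(61°))
Δλ₂ = 2.4263 × 0.5152
Δλ₂ = 1.2500 pm

Final wavelength:
λ₂ = 39.7760 + 1.2500 = 41.0260 pm

Total shift: Δλ_total = 3.6760 + 1.2500 = 4.9260 pm

(Intermediate values are shown rounded; full precision is carried through to the final answer.)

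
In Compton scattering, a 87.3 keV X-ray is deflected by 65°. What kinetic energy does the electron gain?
7.8382 keV

By energy conservation: K_e = E_initial - E_final

First find the scattered photon energy:
Initial wavelength: λ = hc/E = 14.2021 pm
Compton shift: Δλ = λ_C(1 - cos(65°)) = 1.4009 pm
Final wavelength: λ' = 14.2021 + 1.4009 = 15.6030 pm
Final photon energy: E' = hc/λ' = 79.4618 keV

Electron kinetic energy:
K_e = E - E' = 87.3000 - 79.4618 = 7.8382 keV

(Intermediate values are shown rounded; full precision is carried through to the final answer.)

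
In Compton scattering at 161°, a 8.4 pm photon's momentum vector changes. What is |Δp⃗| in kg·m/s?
1.2770e-22 kg·m/s

Photon momentum magnitude is p = h/λ.

Initial momentum:
p₀ = h/λ = 6.6261e-34/8.4000e-12 = 7.8882e-23 kg·m/s

After scattering:
λ' = λ + Δλ = 8.4 + 4.7204 = 13.1204 pm
p' = h/λ' = 6.6261e-34/1.3120e-11 = 5.0502e-23 kg·m/s

Momentum is a vector; the scattered photon's direction makes angle θ = 161° with the incident direction. The magnitude of the vector change Δp⃗ = p⃗₀ − p⃗' is found from the law of cosines:
|Δp⃗|² = p₀² + p'² − 2p₀p'cos θ
|Δp⃗|² = (7.8882e-23)² + (5.0502e-23)² − 2·7.8882e-23·5.0502e-23·cos(161°)
|Δp⃗| = 1.2770e-22 kg·m/s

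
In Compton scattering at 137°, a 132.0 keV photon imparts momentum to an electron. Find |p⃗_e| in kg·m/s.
1.1128e-22 kg·m/s

The electron is initially at rest, so by conservation of momentum:
p⃗_e = p⃗₀ − p⃗'  (incident photon momentum minus scattered photon momentum)

Photon momentum magnitudes (p = h/λ = E/c):
λ₀ = hc/E₀ = 9.3927 pm → p₀ = h/λ₀ = 7.0545e-23 kg·m/s
Δλ = λ_C(1 − cos 137°) = 4.2008 pm
λ' = 13.5935 pm → p' = h/λ' = 4.8744e-23 kg·m/s

The scattered photon makes angle θ = 137° with the incident direction, so by the law of cosines:
|p⃗_e|² = p₀² + p'² − 2p₀p'cos θ
|p⃗_e|² = (7.0545e-23)² + (4.8744e-23)² − 2·7.0545e-23·4.8744e-23·cos(137°)
|p⃗_e| = 1.1128e-22 kg·m/s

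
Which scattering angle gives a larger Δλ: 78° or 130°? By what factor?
130° produces the larger shift by a factor of 2.074

Calculate both shifts using Δλ = λ_C(1 - cos θ):

For θ₁ = 78°:
Δλ₁ = 2.4263 × (1 - cos(78°))
Δλ₁ = 2.4263 × 0.7921
Δλ₁ = 1.9219 pm

For θ₂ = 130°:
Δλ₂ = 2.4263 × (1 - cos(130°))
Δλ₂ = 2.4263 × 1.6428
Δλ₂ = 3.9859 pm

The 130° angle produces the larger shift.
Ratio: 3.9859/1.9219 = 2.074

(Intermediate values are shown rounded; full precision is carried through to the final answer.)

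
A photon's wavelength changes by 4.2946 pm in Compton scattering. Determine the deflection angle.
140.36°

From the Compton formula Δλ = λ_C(1 - cos θ), we can solve for θ:

cos θ = 1 - Δλ/λ_C

Given:
- Δλ = 4.2946 pm
- λ_C = h/(m_e·c) ≈ 2.42631024 pm

cos θ = 1 - 4.2946/2.42631024
cos θ = 1 - 1.770013
cos θ = -0.770013

θ = arccos(-0.770013)
θ = 140.36°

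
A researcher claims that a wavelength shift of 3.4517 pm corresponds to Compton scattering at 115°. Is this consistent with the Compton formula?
Yes, consistent

Calculate the expected shift for θ = 115°:

Δλ_expected = λ_C(1 - cos(115°))
Δλ_expected = 2.4263 × (1 - cos(115°))
Δλ_expected = 2.4263 × 1.4226
Δλ_expected = 3.4517 pm

Given shift: 3.4517 pm
Expected shift: 3.4517 pm
Difference: 0.0000 pm

The values match. This is consistent with Compton scattering at the stated angle.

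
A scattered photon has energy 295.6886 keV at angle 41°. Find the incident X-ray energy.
344.6000 keV

Convert final energy to wavelength (hc ≈ 1239.842 keV·pm):
λ' = hc/E' = 1239.842 / 295.6886 = 4.1931 pm

Calculate the Compton shift:
Δλ = λ_C(1 - cos(41°))
Δλ = 2.4263 × (1 - cos(41°))
Δλ = 0.5952 pm

Initial wavelength:
λ = λ' - Δλ = 4.1931 - 0.5952 = 3.5979 pm

Initial energy:
E = hc/λ = 1239.842 / 3.5979 = 344.6000 keV

(Intermediate values are shown rounded; full precision is carried through to the final answer.)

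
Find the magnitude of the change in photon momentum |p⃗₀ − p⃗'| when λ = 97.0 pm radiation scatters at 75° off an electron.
8.2418e-24 kg·m/s

Photon momentum magnitude is p = h/λ.

Initial momentum:
p₀ = h/λ = 6.6261e-34/9.7000e-11 = 6.8310e-24 kg·m/s

After scattering:
λ' = λ + Δλ = 97.0 + 1.7983 = 98.7983 pm
p' = h/λ' = 6.6261e-34/9.8798e-11 = 6.7067e-24 kg·m/s

Momentum is a vector; the scattered photon's direction makes angle θ = 75° with the incident direction. The magnitude of the vector change Δp⃗ = p⃗₀ − p⃗' is found from the law of cosines:
|Δp⃗|² = p₀² + p'² − 2p₀p'cos θ
|Δp⃗|² = (6.8310e-24)² + (6.7067e-24)² − 2·6.8310e-24·6.7067e-24·cos(75°)
|Δp⃗| = 8.2418e-24 kg·m/s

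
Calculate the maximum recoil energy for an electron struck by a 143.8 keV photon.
51.7868 keV

Maximum energy transfer occurs at θ = 180° (backscattering).

Initial photon: E₀ = 143.8 keV → λ₀ = 8.6220 pm

Maximum Compton shift (at 180°):
Δλ_max = 2λ_C = 2 × 2.4263 = 4.8526 pm

Final wavelength:
λ' = 8.6220 + 4.8526 = 13.4746 pm

Minimum photon energy (maximum energy to electron):
E'_min = hc/λ' = 92.0132 keV

Maximum electron kinetic energy:
K_max = E₀ - E'_min = 143.8000 - 92.0132 = 51.7868 keV

(Intermediate values are shown rounded; full precision is carried through to the final answer.)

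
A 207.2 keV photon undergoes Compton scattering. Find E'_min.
114.4144 keV (at θ = 180°)

The scattered photon has minimum energy when its wavelength is maximum, i.e., when the Compton shift Δλ = λ_C(1 − cos θ) is maximum. This occurs at θ = 180° (backscattering), giving Δλ_max = 2λ_C = 4.8526 pm.

Initial wavelength: λ₀ = hc/E₀ = 5.9838 pm
Maximum final wavelength: λ'_max = λ₀ + 2λ_C = 5.9838 + 4.8526 = 10.8364 pm
Minimum final energy: E'_min = hc/λ'_max = 114.4144 keV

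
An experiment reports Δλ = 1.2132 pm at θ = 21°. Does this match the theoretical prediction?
No, inconsistent

Calculate the expected shift for θ = 21°:

Δλ_expected = λ_C(1 - cos(21°))
Δλ_expected = 2.4263 × (1 - cos(21°))
Δλ_expected = 2.4263 × 0.0664
Δλ_expected = 0.1612 pm

Given shift: 1.2132 pm
Expected shift: 0.1612 pm
Difference: 1.0520 pm

The values do not match. The given shift corresponds to θ ≈ 60.0°, not 21°.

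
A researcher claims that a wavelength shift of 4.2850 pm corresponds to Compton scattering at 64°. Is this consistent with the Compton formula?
No, inconsistent

Calculate the expected shift for θ = 64°:

Δλ_expected = λ_C(1 - cos(64°))
Δλ_expected = 2.4263 × (1 - cos(64°))
Δλ_expected = 2.4263 × 0.5616
Δλ_expected = 1.3627 pm

Given shift: 4.2850 pm
Expected shift: 1.3627 pm
Difference: 2.9223 pm

The values do not match. The given shift corresponds to θ ≈ 140.0°, not 64°.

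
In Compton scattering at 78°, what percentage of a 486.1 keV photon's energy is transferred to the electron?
0.4297 (or 42.97%)

Calculate initial and final photon energies:

Initial: E₀ = 486.1 keV → λ₀ = 2.5506 pm
Compton shift: Δλ = 1.9219 pm
Final wavelength: λ' = 4.4724 pm
Final energy: E' = 277.2181 keV

Fractional energy loss:
(E₀ - E')/E₀ = (486.1000 - 277.2181)/486.1000
= 208.8819/486.1000
= 0.4297
= 42.97%

(Intermediate values are shown rounded; full precision is carried through to the final answer.)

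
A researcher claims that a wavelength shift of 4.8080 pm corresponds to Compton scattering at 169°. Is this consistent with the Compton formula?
Yes, consistent

Calculate the expected shift for θ = 169°:

Δλ_expected = λ_C(1 - cos(169°))
Δλ_expected = 2.4263 × (1 - cos(169°))
Δλ_expected = 2.4263 × 1.9816
Δλ_expected = 4.8080 pm

Given shift: 4.8080 pm
Expected shift: 4.8080 pm
Difference: 0.0000 pm

The values match. This is consistent with Compton scattering at the stated angle.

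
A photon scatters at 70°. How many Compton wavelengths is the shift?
0.6580 λ_C

The Compton shift formula is:
Δλ = λ_C(1 - cos θ)

Dividing both sides by λ_C:
Δλ/λ_C = 1 - cos θ

For θ = 70°:
Δλ/λ_C = 1 - cos(70°)
Δλ/λ_C = 1 - 0.3420
Δλ/λ_C = 0.6580

This means the shift is 0.6580 × λ_C = 1.5965 pm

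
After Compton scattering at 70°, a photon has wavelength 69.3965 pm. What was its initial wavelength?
67.8000 pm

From λ' = λ + Δλ, we have λ = λ' - Δλ

First calculate the Compton shift:
Δλ = λ_C(1 - cos θ)
Δλ = 2.4263 × (1 - cos(70°))
Δλ = 2.4263 × 0.6580
Δλ = 1.5965 pm

Initial wavelength:
λ = λ' - Δλ
λ = 69.3965 - 1.5965
λ = 67.8000 pm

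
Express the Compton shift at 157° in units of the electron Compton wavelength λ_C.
1.9205 λ_C

The Compton shift formula is:
Δλ = λ_C(1 - cos θ)

Dividing both sides by λ_C:
Δλ/λ_C = 1 - cos θ

For θ = 157°:
Δλ/λ_C = 1 - cos(157°)
Δλ/λ_C = 1 - -0.9205
Δλ/λ_C = 1.9205

This means the shift is 1.9205 × λ_C = 4.6597 pm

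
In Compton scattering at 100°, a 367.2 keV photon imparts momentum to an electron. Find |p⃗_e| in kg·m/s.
2.3896e-22 kg·m/s

The electron is initially at rest, so by conservation of momentum:
p⃗_e = p⃗₀ − p⃗'  (incident photon momentum minus scattered photon momentum)

Photon momentum magnitudes (p = h/λ = E/c):
λ₀ = hc/E₀ = 3.3765 pm → p₀ = h/λ₀ = 1.9624e-22 kg·m/s
Δλ = λ_C(1 − cos 100°) = 2.8476 pm
λ' = 6.2241 pm → p' = h/λ' = 1.0646e-22 kg·m/s

The scattered photon makes angle θ = 100° with the incident direction, so by the law of cosines:
|p⃗_e|² = p₀² + p'² − 2p₀p'cos θ
|p⃗_e|² = (1.9624e-22)² + (1.0646e-22)² − 2·1.9624e-22·1.0646e-22·cos(100°)
|p⃗_e| = 2.3896e-22 kg·m/s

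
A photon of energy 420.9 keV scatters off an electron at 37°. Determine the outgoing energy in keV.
361.0210 keV

First convert energy to wavelength:
λ = hc/E, with hc ≈ 1239.842 keV·pm (i.e. 1239.842 eV·nm)

For E = 420.9 keV = 420900 eV:
λ = 1239.842 keV·pm / 420.9 keV
λ = 2.9457 pm

Calculate the Compton shift:
Δλ = λ_C(1 - cos(37°)) = 2.4263 × 0.2014
Δλ = 0.4886 pm

Final wavelength:
λ' = 2.9457 + 0.4886 = 3.4343 pm

Final energy:
E' = hc/λ' = 1239.842 / 3.4343 = 361.0210 keV

(Intermediate values are shown rounded; full precision is carried through to the final answer.)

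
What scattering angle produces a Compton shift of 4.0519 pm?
132.07°

From the Compton formula Δλ = λ_C(1 - cos θ), we can solve for θ:

cos θ = 1 - Δλ/λ_C

Given:
- Δλ = 4.0519 pm
- λ_C = h/(m_e·c) ≈ 2.42631024 pm

cos θ = 1 - 4.0519/2.42631024
cos θ = 1 - 1.669984
cos θ = -0.669984

θ = arccos(-0.669984)
θ = 132.07°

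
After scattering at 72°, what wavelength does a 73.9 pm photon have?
75.5765 pm

Using the Compton scattering formula:
λ' = λ + Δλ = λ + λ_C(1 - cos θ)

Given:
- Initial wavelength λ = 73.9 pm
- Scattering angle θ = 72°
- Compton wavelength λ_C ≈ 2.4263 pm

Calculate the shift:
Δλ = 2.4263 × (1 - cos(72°))
Δλ = 2.4263 × 0.6910
Δλ = 1.6765 pm

Final wavelength:
λ' = 73.9 + 1.6765 = 75.5765 pm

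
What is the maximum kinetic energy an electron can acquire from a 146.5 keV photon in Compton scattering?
53.3888 keV

Maximum energy transfer occurs at θ = 180° (backscattering).

Initial photon: E₀ = 146.5 keV → λ₀ = 8.4631 pm

Maximum Compton shift (at 180°):
Δλ_max = 2λ_C = 2 × 2.4263 = 4.8526 pm

Final wavelength:
λ' = 8.4631 + 4.8526 = 13.3157 pm

Minimum photon energy (maximum energy to electron):
E'_min = hc/λ' = 93.1112 keV

Maximum electron kinetic energy:
K_max = E₀ - E'_min = 146.5000 - 93.1112 = 53.3888 keV

(Intermediate values are shown rounded; full precision is carried through to the final answer.)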